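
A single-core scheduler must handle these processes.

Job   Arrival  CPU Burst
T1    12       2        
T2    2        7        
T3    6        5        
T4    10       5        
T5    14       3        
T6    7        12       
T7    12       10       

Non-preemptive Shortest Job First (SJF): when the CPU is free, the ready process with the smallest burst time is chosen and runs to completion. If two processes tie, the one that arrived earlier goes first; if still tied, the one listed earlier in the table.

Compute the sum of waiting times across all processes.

Timeline: | idle 0-2 | T2 2-9 | T3 9-14 | T1 14-16 | T5 16-19 | T4 19-24 | T7 24-34 | T6 34-46 |
Completion: T1=16  T2=9  T3=14  T4=24  T5=19  T6=46  T7=34
Waiting = turnaround − burst: T1=2, T2=0, T3=3, T4=9, T5=2, T6=27, T7=12
Total waiting = 2 + 0 + 3 + 9 + 2 + 27 + 12 = 55

55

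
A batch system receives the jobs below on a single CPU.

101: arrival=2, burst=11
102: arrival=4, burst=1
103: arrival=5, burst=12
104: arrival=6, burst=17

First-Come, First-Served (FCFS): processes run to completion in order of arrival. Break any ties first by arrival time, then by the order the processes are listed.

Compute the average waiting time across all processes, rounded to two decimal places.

Timeline: | idle 0-2 | 101 2-13 | 102 13-14 | 103 14-26 | 104 26-43 |
Completion: 101=13  102=14  103=26  104=43
Waiting times: 101=0, 102=9, 103=9, 104=20
Average waiting = (0+9+9+20) / 4 = 38/4 = 9.50

9.50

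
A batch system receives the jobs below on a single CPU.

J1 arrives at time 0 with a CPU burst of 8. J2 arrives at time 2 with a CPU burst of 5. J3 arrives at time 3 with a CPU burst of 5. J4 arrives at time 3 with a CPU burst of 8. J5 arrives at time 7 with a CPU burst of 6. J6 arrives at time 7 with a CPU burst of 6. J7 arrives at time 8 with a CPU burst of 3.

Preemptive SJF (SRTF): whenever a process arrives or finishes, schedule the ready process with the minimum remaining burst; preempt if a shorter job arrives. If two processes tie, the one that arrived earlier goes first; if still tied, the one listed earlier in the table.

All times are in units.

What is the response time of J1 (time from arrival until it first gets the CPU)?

0

Schedule: | J1 0-2 | J2 2-7 | J3 7-8 | J7 8-11 | J3 11-15 | J1 15-21 | J5 21-27 | J6 27-33 | J4 33-41 |
Completion: J1=21  J2=7  J3=15  J4=41  J5=27  J6=33  J7=11
Response(J1) = first start − arrival = 0 − 0 = 0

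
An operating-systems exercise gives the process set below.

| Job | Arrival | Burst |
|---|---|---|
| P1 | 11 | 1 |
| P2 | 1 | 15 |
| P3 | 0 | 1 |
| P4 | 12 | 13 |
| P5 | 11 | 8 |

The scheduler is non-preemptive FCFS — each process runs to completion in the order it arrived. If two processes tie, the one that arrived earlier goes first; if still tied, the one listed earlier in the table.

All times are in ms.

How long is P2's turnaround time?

Timeline: | P3 0-1 | P2 1-16 | P1 16-17 | P5 17-25 | P4 25-38 |
Completion: P1=17  P2=16  P3=1  P4=38  P5=25
Turnaround (C−A): P1=6  P2=15  P3=1  P4=26  P5=14
Turnaround(P2) = completion − arrival = 16 − 1 = 15

15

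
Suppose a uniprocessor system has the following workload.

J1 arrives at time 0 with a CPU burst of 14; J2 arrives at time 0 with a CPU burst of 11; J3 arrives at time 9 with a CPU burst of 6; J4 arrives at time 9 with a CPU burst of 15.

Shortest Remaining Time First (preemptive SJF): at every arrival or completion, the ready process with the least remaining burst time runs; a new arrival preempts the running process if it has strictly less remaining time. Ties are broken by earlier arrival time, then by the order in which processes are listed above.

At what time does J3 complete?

Timeline: | J2 0-11 | J3 11-17 | J1 17-31 | J4 31-46 |
Completion: J1=31  J2=11  J3=17  J4=46
Turnaround (C−A): J1=31  J2=11  J3=8  J4=37

17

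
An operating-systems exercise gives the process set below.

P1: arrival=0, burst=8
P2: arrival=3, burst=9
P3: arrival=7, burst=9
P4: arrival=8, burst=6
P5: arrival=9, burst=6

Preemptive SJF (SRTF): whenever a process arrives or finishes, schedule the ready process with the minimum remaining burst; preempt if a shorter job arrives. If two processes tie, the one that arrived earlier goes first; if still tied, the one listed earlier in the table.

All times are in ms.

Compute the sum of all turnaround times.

82

Schedule: | P1 0-8 | P4 8-14 | P5 14-20 | P2 20-29 | P3 29-38 |
Completion: P1=8  P2=29  P3=38  P4=14  P5=20
Turnaround = completion − arrival: P1=8, P2=26, P3=31, P4=6, P5=11
Total turnaround = 8 + 26 + 31 + 6 + 11 = 82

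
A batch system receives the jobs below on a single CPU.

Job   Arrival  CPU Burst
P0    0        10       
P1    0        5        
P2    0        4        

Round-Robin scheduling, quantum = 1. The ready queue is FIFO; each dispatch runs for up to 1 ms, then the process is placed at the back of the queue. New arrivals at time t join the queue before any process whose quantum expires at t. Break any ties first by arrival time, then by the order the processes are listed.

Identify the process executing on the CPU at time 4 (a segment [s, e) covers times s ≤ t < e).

P1

Schedule: | P0 0-1 | P1 1-2 | P2 2-3 | P0 3-4 | P1 4-5 | P2 5-6 | P0 6-7 | P1 7-8 | P2 8-9 | P0 9-10 | P1 10-11 | P2 11-12 | P0 12-13 | P1 13-14 | P0 14-19 |
Completion: P0=19  P1=14  P2=12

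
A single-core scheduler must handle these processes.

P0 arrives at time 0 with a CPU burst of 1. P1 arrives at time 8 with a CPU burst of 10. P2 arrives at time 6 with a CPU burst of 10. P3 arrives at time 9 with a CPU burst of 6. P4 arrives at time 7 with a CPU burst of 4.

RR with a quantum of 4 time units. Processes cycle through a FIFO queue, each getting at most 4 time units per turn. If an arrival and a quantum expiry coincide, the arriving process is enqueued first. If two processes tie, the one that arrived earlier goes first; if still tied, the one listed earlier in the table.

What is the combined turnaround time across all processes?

Schedule: | P0 0-1 | idle 1-6 | P2 6-10 | P4 10-14 | P1 14-18 | P3 18-22 | P2 22-26 | P1 26-30 | P3 30-32 | P2 32-34 | P1 34-36 |
Completion: P0=1  P1=36  P2=34  P3=32  P4=14
Turnaround = completion − arrival: P0=1, P1=28, P2=28, P3=23, P4=7
Total turnaround = 1 + 28 + 28 + 23 + 7 = 87

87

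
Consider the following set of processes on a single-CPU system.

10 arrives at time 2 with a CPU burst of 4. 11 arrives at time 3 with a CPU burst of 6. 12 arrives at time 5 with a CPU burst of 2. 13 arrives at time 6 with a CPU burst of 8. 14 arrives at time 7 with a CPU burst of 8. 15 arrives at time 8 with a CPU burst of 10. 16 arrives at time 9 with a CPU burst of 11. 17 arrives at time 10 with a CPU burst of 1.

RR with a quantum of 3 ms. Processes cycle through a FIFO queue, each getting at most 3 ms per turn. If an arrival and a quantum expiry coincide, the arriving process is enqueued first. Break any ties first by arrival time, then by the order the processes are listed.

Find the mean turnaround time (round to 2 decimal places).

25.88

Schedule: | idle 0-2 | 10 2-5 | 11 5-8 | 12 8-10 | 10 10-11 | 13 11-14 | 14 14-17 | 15 17-20 | 11 20-23 | 16 23-26 | 17 26-27 | 13 27-30 | 14 30-33 | 15 33-36 | 16 36-39 | 13 39-41 | 14 41-43 | 15 43-46 | 16 46-49 | 15 49-50 | 16 50-52 |
Completion: 10=11  11=23  12=10  13=41  14=43  15=50  16=52  17=27
Turnaround (C−A): 10=9  11=20  12=5  13=35  14=36  15=42  16=43  17=17
Turnaround times: 10=9, 11=20, 12=5, 13=35, 14=36, 15=42, 16=43, 17=17
Average turnaround = (9+20+5+35+36+42+43+17) / 8 = 207/8 = 25.88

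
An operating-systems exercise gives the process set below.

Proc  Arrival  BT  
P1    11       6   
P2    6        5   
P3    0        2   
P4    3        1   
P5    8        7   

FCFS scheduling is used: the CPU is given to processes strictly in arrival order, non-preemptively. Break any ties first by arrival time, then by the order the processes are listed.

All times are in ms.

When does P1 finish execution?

Gantt: | P3 0-2 | idle 2-3 | P4 3-4 | idle 4-6 | P2 6-11 | P5 11-18 | P1 18-24 |
Completion: P1=24  P2=11  P3=2  P4=4  P5=18
Turnaround (C−A): P1=13  P2=5  P3=2  P4=1  P5=10

24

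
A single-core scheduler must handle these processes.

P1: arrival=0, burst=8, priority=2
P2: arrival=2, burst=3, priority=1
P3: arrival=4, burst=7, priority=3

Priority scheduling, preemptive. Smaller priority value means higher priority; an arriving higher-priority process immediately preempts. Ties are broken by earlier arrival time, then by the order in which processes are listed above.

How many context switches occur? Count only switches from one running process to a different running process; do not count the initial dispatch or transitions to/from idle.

3

Timeline: | P1 0-2 | P2 2-5 | P1 5-11 | P3 11-18 |
Completion: P1=11  P2=5  P3=18
Turnaround (C−A): P1=11  P2=3  P3=14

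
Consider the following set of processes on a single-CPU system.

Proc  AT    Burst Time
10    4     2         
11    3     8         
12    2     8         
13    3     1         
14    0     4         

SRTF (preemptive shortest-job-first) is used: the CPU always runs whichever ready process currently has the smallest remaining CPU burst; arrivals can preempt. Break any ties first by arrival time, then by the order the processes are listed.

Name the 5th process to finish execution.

Gantt: | 14 0-4 | 13 4-5 | 10 5-7 | 12 7-15 | 11 15-23 |
Completion: 10=7  11=23  12=15  13=5  14=4
Turnaround (C−A): 10=3  11=20  12=13  13=2  14=4
Finish order: 14 → 13 → 10 → 12 → 11

11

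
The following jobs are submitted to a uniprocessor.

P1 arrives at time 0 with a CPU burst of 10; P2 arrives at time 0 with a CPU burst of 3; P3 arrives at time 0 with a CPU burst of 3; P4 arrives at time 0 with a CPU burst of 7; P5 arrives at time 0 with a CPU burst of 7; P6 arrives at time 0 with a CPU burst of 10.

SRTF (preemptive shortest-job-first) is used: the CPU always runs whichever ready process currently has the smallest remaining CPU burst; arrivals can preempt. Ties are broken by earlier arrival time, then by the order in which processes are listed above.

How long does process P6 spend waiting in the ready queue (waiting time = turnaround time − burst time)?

Schedule: | P2 0-3 | P3 3-6 | P4 6-13 | P5 13-20 | P1 20-30 | P6 30-40 |
Completion: P1=30  P2=3  P3=6  P4=13  P5=20  P6=40
Turnaround (C−A): P1=30  P2=3  P3=6  P4=13  P5=20  P6=40
Waiting(P6) = turnaround − burst = 40 − 10 = 30

30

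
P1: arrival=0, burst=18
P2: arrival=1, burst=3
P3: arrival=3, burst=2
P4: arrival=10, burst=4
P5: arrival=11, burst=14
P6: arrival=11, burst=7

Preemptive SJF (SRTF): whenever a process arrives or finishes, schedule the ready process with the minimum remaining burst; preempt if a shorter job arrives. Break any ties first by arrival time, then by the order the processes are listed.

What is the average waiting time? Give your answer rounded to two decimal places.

Gantt: | P1 0-1 | P2 1-4 | P3 4-6 | P1 6-10 | P4 10-14 | P6 14-21 | P1 21-34 | P5 34-48 |
Completion: P1=34  P2=4  P3=6  P4=14  P5=48  P6=21
Waiting times: P1=16, P2=0, P3=1, P4=0, P5=23, P6=3
Average waiting = (16+0+1+0+23+3) / 6 = 43/6 = 7.17

7.17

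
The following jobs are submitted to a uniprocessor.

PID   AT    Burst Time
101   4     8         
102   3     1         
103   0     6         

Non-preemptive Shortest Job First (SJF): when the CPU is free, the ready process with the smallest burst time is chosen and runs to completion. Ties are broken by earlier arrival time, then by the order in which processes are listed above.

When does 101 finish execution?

Schedule: | 103 0-6 | 102 6-7 | 101 7-15 |
Completion: 101=15  102=7  103=6
Turnaround (C−A): 101=11  102=4  103=6

15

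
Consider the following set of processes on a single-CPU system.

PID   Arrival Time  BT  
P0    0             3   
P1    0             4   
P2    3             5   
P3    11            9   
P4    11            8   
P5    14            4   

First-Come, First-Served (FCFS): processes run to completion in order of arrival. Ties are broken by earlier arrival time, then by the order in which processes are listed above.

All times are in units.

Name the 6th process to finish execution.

Gantt: | P0 0-3 | P1 3-7 | P2 7-12 | P3 12-21 | P4 21-29 | P5 29-33 |
Completion: P0=3  P1=7  P2=12  P3=21  P4=29  P5=33
Turnaround (C−A): P0=3  P1=7  P2=9  P3=10  P4=18  P5=19
Finish order: P0 → P1 → P2 → P3 → P4 → P5

P5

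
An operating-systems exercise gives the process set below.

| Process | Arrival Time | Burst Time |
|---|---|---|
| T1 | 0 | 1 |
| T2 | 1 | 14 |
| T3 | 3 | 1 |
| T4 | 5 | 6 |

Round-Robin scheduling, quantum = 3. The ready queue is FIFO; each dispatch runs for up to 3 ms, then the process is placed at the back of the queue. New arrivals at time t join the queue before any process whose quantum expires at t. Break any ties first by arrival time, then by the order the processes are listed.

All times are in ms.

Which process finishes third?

Timeline: | T1 0-1 | T2 1-4 | T3 4-5 | T2 5-8 | T4 8-11 | T2 11-14 | T4 14-17 | T2 17-22 |
Completion: T1=1  T2=22  T3=5  T4=17
Finish order: T1 → T3 → T4 → T2

T4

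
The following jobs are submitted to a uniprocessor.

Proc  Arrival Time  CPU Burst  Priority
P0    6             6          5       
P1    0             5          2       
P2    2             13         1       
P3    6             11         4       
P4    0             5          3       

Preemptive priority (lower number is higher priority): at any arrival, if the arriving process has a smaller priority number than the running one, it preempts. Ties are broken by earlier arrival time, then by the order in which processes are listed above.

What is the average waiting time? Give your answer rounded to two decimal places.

Timeline: | P1 0-2 | P2 2-15 | P1 15-18 | P4 18-23 | P3 23-34 | P0 34-40 |
Completion: P0=40  P1=18  P2=15  P3=34  P4=23
Turnaround (C−A): P0=34  P1=18  P2=13  P3=28  P4=23
Waiting times: P0=28, P1=13, P2=0, P3=17, P4=18
Average waiting = (28+13+0+17+18) / 5 = 76/5 = 15.20

15.20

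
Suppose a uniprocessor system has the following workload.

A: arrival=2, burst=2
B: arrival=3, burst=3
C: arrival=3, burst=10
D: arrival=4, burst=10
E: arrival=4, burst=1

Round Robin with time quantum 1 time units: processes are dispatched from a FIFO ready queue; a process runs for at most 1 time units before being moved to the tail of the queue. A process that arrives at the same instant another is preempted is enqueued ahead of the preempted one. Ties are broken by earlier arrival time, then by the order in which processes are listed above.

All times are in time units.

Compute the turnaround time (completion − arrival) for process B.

Schedule: | idle 0-2 | A 2-3 | B 3-4 | C 4-5 | A 5-6 | D 6-7 | E 7-8 | B 8-9 | C 9-10 | D 10-11 | B 11-12 | C 12-13 | D 13-14 | C 14-15 | D 15-16 | C 16-17 | D 17-18 | C 18-19 | D 19-20 | C 20-21 | D 21-22 | C 22-23 | D 23-24 | C 24-25 | D 25-26 | C 26-27 | D 27-28 |
Completion: A=6  B=12  C=27  D=28  E=8
Turnaround(B) = completion − arrival = 12 − 3 = 9

9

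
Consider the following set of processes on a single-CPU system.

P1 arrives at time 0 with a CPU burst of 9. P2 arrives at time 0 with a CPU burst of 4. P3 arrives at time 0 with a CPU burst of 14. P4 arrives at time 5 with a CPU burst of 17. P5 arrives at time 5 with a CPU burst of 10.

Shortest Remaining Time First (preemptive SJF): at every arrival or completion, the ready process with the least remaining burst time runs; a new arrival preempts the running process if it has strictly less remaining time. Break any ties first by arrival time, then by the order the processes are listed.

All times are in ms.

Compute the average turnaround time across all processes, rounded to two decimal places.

Timeline: | P2 0-4 | P1 4-13 | P5 13-23 | P3 23-37 | P4 37-54 |
Completion: P1=13  P2=4  P3=37  P4=54  P5=23
Turnaround (C−A): P1=13  P2=4  P3=37  P4=49  P5=18
Turnaround times: P1=13, P2=4, P3=37, P4=49, P5=18
Average turnaround = (13+4+37+49+18) / 5 = 121/5 = 24.20

24.20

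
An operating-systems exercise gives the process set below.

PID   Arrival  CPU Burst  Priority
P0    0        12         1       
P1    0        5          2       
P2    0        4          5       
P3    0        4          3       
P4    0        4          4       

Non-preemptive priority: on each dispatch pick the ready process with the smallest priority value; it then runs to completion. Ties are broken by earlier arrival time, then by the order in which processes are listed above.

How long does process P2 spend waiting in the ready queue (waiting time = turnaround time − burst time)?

Schedule: | P0 0-12 | P1 12-17 | P3 17-21 | P4 21-25 | P2 25-29 |
Completion: P0=12  P1=17  P2=29  P3=21  P4=25
Turnaround (C−A): P0=12  P1=17  P2=29  P3=21  P4=25
Waiting(P2) = turnaround − burst = 29 − 4 = 25

25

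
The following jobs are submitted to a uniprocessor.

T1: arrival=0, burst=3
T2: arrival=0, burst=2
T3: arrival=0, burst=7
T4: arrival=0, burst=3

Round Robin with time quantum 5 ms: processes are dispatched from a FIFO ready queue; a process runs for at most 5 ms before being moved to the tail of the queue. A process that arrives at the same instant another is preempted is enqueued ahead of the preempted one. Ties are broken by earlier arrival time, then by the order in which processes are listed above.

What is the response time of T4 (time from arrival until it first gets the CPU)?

Schedule: | T1 0-3 | T2 3-5 | T3 5-10 | T4 10-13 | T3 13-15 |
Completion: T1=3  T2=5  T3=15  T4=13
Response(T4) = first start − arrival = 10 − 0 = 10

10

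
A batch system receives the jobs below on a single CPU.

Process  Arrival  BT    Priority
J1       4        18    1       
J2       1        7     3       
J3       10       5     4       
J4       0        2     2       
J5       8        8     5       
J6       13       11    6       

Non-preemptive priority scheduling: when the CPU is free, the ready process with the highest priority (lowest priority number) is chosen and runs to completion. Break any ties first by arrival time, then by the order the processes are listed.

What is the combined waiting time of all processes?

74

Timeline: | J4 0-2 | J2 2-9 | J1 9-27 | J3 27-32 | J5 32-40 | J6 40-51 |
Completion: J1=27  J2=9  J3=32  J4=2  J5=40  J6=51
Waiting = turnaround − burst: J1=5, J2=1, J3=17, J4=0, J5=24, J6=27
Total waiting = 5 + 1 + 17 + 0 + 24 + 27 = 74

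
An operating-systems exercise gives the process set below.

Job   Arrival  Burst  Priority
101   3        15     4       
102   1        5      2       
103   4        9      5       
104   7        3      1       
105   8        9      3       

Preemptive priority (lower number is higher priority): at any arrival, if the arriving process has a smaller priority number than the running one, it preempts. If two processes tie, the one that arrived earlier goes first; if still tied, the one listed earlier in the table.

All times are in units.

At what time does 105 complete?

Gantt: | idle 0-1 | 102 1-6 | 101 6-7 | 104 7-10 | 105 10-19 | 101 19-33 | 103 33-42 |
Completion: 101=33  102=6  103=42  104=10  105=19

19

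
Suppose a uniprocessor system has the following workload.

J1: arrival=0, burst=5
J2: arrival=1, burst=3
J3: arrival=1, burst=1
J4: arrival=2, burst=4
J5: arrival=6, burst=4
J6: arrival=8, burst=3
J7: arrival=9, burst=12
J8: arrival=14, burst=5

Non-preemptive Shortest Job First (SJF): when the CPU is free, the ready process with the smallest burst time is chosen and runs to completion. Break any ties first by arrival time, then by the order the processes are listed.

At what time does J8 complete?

25

Timeline: | J1 0-5 | J3 5-6 | J2 6-9 | J6 9-12 | J4 12-16 | J5 16-20 | J8 20-25 | J7 25-37 |
Completion: J1=5  J2=9  J3=6  J4=16  J5=20  J6=12  J7=37  J8=25
Turnaround (C−A): J1=5  J2=8  J3=5  J4=14  J5=14  J6=4  J7=28  J8=11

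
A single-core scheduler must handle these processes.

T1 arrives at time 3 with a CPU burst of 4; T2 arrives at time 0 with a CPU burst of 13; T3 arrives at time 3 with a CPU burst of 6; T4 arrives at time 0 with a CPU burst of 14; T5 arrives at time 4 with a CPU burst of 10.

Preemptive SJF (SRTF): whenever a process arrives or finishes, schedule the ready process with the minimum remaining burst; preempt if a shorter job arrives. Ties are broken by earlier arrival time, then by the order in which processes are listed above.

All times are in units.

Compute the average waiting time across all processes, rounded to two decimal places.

Schedule: | T2 0-3 | T1 3-7 | T3 7-13 | T2 13-23 | T5 23-33 | T4 33-47 |
Completion: T1=7  T2=23  T3=13  T4=47  T5=33
Turnaround (C−A): T1=4  T2=23  T3=10  T4=47  T5=29
Waiting times: T1=0, T2=10, T3=4, T4=33, T5=19
Average waiting = (0+10+4+33+19) / 5 = 66/5 = 13.20

13.20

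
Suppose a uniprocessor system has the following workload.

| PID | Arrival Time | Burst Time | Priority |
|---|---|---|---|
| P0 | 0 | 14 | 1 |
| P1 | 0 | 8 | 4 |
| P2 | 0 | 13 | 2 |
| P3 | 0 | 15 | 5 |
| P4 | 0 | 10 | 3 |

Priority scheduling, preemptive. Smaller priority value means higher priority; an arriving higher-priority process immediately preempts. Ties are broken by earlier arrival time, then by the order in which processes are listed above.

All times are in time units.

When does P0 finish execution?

Schedule: | P0 0-14 | P2 14-27 | P4 27-37 | P1 37-45 | P3 45-60 |
Completion: P0=14  P1=45  P2=27  P3=60  P4=37

14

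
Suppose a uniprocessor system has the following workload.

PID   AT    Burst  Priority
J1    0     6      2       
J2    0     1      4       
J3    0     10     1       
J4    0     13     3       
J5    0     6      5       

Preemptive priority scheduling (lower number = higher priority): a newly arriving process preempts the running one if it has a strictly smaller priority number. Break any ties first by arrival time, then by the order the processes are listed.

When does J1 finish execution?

Gantt: | J3 0-10 | J1 10-16 | J4 16-29 | J2 29-30 | J5 30-36 |
Completion: J1=16  J2=30  J3=10  J4=29  J5=36
Turnaround (C−A): J1=16  J2=30  J3=10  J4=29  J5=36

16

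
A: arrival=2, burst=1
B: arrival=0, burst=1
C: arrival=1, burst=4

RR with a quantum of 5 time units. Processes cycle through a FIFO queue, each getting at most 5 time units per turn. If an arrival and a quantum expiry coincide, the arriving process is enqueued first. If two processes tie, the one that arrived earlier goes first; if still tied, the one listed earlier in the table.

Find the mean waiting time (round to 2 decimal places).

Schedule: | B 0-1 | C 1-5 | A 5-6 |
Completion: A=6  B=1  C=5
Waiting times: A=3, B=0, C=0
Average waiting = (3+0+0) / 3 = 3/3 = 1.00

1.00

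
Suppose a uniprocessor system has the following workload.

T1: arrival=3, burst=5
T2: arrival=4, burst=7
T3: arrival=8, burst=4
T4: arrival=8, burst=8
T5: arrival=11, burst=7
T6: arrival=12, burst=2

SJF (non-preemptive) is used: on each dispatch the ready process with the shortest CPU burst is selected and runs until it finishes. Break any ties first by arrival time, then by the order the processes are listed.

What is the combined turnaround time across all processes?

Schedule: | idle 0-3 | T1 3-8 | T3 8-12 | T6 12-14 | T2 14-21 | T5 21-28 | T4 28-36 |
Completion: T1=8  T2=21  T3=12  T4=36  T5=28  T6=14
Turnaround = completion − arrival: T1=5, T2=17, T3=4, T4=28, T5=17, T6=2
Total turnaround = 5 + 17 + 4 + 28 + 17 + 2 = 73

73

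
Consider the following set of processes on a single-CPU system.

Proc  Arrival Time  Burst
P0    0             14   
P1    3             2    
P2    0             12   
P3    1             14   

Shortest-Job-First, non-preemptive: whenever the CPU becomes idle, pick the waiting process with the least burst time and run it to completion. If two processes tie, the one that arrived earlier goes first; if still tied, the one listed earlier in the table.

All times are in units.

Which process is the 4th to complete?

Schedule: | P2 0-12 | P1 12-14 | P0 14-28 | P3 28-42 |
Completion: P0=28  P1=14  P2=12  P3=42
Finish order: P2 → P1 → P0 → P3

P3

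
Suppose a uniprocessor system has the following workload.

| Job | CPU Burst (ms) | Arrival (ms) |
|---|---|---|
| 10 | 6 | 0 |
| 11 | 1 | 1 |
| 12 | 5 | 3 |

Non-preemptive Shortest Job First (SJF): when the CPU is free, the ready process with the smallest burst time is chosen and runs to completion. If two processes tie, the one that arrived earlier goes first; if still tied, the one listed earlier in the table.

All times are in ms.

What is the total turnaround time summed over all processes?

Timeline: | 10 0-6 | 11 6-7 | 12 7-12 |
Completion: 10=6  11=7  12=12
Turnaround = completion − arrival: 10=6, 11=6, 12=9
Total turnaround = 6 + 6 + 9 = 21

21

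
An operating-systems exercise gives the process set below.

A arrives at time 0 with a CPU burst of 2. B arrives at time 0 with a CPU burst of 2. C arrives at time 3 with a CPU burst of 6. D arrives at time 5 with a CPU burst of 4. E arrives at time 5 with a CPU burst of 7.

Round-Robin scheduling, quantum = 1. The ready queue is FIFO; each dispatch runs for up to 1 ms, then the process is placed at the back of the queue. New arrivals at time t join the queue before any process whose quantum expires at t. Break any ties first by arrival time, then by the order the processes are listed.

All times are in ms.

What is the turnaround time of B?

Gantt: | A 0-1 | B 1-2 | A 2-3 | B 3-4 | C 4-5 | D 5-6 | E 6-7 | C 7-8 | D 8-9 | E 9-10 | C 10-11 | D 11-12 | E 12-13 | C 13-14 | D 14-15 | E 15-16 | C 16-17 | E 17-18 | C 18-19 | E 19-21 |
Completion: A=3  B=4  C=19  D=15  E=21
Turnaround(B) = completion − arrival = 4 − 0 = 4

4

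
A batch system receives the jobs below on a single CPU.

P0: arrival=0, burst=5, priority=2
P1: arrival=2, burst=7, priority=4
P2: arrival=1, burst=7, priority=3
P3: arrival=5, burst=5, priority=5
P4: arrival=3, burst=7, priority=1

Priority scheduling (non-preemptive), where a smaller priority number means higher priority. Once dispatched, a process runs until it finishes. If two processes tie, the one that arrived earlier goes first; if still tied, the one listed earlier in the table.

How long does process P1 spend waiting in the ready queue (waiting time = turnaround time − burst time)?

17

Gantt: | P0 0-5 | P4 5-12 | P2 12-19 | P1 19-26 | P3 26-31 |
Completion: P0=5  P1=26  P2=19  P3=31  P4=12
Turnaround (C−A): P0=5  P1=24  P2=18  P3=26  P4=9
Waiting(P1) = turnaround − burst = 24 − 7 = 17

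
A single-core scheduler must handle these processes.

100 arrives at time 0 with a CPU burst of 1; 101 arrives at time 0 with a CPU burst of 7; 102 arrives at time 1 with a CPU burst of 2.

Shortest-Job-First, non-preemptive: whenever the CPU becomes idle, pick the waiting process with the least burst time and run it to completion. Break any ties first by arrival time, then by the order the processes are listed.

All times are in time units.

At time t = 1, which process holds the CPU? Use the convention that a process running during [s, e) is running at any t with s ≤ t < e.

102

Gantt: | 100 0-1 | 102 1-3 | 101 3-10 |
Completion: 100=1  101=10  102=3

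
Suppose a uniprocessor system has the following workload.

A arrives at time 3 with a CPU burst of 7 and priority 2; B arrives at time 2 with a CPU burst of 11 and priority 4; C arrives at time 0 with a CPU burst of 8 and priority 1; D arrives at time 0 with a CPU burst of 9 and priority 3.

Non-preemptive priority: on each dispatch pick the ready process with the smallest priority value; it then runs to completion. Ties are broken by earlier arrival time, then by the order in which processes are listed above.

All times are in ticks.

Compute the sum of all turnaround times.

Gantt: | C 0-8 | A 8-15 | D 15-24 | B 24-35 |
Completion: A=15  B=35  C=8  D=24
Turnaround (C−A): A=12  B=33  C=8  D=24
Turnaround = completion − arrival: A=12, B=33, C=8, D=24
Total turnaround = 12 + 33 + 8 + 24 = 77

77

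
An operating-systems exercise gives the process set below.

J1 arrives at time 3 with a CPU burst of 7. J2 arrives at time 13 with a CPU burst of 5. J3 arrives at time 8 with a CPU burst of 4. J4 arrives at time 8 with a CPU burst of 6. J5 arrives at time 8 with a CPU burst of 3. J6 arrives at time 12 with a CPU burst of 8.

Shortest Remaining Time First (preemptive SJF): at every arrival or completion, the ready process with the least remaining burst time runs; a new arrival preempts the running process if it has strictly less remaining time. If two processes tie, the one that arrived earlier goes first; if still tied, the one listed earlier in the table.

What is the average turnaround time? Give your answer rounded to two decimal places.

12.33

Gantt: | idle 0-3 | J1 3-10 | J5 10-13 | J3 13-17 | J2 17-22 | J4 22-28 | J6 28-36 |
Completion: J1=10  J2=22  J3=17  J4=28  J5=13  J6=36
Turnaround (C−A): J1=7  J2=9  J3=9  J4=20  J5=5  J6=24
Turnaround times: J1=7, J2=9, J3=9, J4=20, J5=5, J6=24
Average turnaround = (7+9+9+20+5+24) / 6 = 74/6 = 12.33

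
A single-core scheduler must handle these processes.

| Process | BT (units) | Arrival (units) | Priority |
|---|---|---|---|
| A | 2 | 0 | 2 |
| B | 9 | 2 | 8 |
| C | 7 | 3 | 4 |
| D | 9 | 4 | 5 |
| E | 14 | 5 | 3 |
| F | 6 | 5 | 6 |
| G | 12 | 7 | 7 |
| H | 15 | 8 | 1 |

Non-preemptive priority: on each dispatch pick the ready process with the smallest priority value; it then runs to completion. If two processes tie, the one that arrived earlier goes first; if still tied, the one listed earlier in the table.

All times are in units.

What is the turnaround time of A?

Gantt: | A 0-2 | B 2-11 | H 11-26 | E 26-40 | C 40-47 | D 47-56 | F 56-62 | G 62-74 |
Completion: A=2  B=11  C=47  D=56  E=40  F=62  G=74  H=26
Turnaround (C−A): A=2  B=9  C=44  D=52  E=35  F=57  G=67  H=18
Turnaround(A) = completion − arrival = 2 − 0 = 2

2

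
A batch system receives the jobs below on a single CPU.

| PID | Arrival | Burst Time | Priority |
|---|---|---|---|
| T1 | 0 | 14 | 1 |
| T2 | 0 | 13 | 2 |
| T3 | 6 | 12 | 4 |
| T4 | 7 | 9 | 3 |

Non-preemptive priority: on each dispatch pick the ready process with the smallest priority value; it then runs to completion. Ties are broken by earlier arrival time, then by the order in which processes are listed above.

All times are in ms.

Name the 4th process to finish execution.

Timeline: | T1 0-14 | T2 14-27 | T4 27-36 | T3 36-48 |
Completion: T1=14  T2=27  T3=48  T4=36
Turnaround (C−A): T1=14  T2=27  T3=42  T4=29
Finish order: T1 → T2 → T4 → T3

T3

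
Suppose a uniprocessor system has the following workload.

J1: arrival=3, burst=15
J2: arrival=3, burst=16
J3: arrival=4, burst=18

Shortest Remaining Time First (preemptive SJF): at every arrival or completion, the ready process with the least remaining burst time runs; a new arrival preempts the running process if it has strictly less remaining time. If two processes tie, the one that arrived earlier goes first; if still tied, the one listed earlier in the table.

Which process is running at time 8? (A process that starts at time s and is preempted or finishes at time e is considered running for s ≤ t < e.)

J1

Schedule: | idle 0-3 | J1 3-18 | J2 18-34 | J3 34-52 |
Completion: J1=18  J2=34  J3=52
Turnaround (C−A): J1=15  J2=31  J3=48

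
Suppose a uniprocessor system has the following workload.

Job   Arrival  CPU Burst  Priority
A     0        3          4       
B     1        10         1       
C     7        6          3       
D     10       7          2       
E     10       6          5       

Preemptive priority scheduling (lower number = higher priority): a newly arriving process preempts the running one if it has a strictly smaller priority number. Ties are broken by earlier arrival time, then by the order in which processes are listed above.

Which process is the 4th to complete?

Schedule: | A 0-1 | B 1-11 | D 11-18 | C 18-24 | A 24-26 | E 26-32 |
Completion: A=26  B=11  C=24  D=18  E=32
Turnaround (C−A): A=26  B=10  C=17  D=8  E=22
Finish order: B → D → C → A → E

A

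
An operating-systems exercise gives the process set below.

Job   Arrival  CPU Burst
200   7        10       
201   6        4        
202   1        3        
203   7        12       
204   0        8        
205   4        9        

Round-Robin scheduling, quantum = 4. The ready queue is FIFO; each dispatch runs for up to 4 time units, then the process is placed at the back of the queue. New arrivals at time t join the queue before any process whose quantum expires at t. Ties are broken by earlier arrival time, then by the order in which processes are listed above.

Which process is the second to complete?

Gantt: | 204 0-4 | 202 4-7 | 205 7-11 | 204 11-15 | 201 15-19 | 200 19-23 | 203 23-27 | 205 27-31 | 200 31-35 | 203 35-39 | 205 39-40 | 200 40-42 | 203 42-46 |
Completion: 200=42  201=19  202=7  203=46  204=15  205=40
Finish order: 202 → 204 → 201 → 205 → 200 → 203

204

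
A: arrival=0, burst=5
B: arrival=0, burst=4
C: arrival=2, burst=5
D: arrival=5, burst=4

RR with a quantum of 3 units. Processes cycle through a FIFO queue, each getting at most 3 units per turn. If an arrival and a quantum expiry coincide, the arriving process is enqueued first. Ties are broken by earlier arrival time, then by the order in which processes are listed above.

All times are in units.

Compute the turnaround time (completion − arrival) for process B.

Gantt: | A 0-3 | B 3-6 | C 6-9 | A 9-11 | D 11-14 | B 14-15 | C 15-17 | D 17-18 |
Completion: A=11  B=15  C=17  D=18
Turnaround (C−A): A=11  B=15  C=15  D=13
Turnaround(B) = completion − arrival = 15 − 0 = 15

15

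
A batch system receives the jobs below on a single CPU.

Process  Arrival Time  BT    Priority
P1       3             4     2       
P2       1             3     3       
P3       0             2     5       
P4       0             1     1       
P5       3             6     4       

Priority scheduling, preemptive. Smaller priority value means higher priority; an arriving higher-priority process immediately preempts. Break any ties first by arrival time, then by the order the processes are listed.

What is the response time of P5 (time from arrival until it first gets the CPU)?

5

Timeline: | P4 0-1 | P2 1-3 | P1 3-7 | P2 7-8 | P5 8-14 | P3 14-16 |
Completion: P1=7  P2=8  P3=16  P4=1  P5=14
Response(P5) = first start − arrival = 8 − 3 = 5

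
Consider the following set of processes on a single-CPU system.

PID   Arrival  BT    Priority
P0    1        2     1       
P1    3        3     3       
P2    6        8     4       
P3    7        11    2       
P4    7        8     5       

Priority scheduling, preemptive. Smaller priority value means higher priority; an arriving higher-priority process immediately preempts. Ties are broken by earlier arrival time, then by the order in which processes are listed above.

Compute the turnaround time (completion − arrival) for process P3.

Schedule: | idle 0-1 | P0 1-3 | P1 3-6 | P2 6-7 | P3 7-18 | P2 18-25 | P4 25-33 |
Completion: P0=3  P1=6  P2=25  P3=18  P4=33
Turnaround(P3) = completion − arrival = 18 − 7 = 11

11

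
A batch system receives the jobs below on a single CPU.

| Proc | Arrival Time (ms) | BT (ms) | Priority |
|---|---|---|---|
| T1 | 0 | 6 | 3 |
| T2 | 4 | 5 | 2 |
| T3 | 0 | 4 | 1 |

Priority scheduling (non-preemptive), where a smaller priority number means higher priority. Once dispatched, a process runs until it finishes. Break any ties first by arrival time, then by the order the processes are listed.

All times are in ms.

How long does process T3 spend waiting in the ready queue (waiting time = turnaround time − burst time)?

0

Gantt: | T3 0-4 | T2 4-9 | T1 9-15 |
Completion: T1=15  T2=9  T3=4
Waiting(T3) = turnaround − burst = 4 − 4 = 0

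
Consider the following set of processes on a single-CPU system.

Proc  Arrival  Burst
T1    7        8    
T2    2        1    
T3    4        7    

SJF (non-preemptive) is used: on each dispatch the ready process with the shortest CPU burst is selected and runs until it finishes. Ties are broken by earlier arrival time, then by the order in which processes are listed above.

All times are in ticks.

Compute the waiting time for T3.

Gantt: | idle 0-2 | T2 2-3 | idle 3-4 | T3 4-11 | T1 11-19 |
Completion: T1=19  T2=3  T3=11
Turnaround (C−A): T1=12  T2=1  T3=7
Waiting(T3) = turnaround − burst = 7 − 7 = 0

0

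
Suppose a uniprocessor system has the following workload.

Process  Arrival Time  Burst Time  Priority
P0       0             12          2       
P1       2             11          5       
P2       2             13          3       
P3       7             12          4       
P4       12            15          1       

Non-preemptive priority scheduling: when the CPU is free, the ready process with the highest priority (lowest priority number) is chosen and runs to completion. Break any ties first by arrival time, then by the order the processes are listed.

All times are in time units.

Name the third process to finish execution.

Timeline: | P0 0-12 | P4 12-27 | P2 27-40 | P3 40-52 | P1 52-63 |
Completion: P0=12  P1=63  P2=40  P3=52  P4=27
Finish order: P0 → P4 → P2 → P3 → P1

P2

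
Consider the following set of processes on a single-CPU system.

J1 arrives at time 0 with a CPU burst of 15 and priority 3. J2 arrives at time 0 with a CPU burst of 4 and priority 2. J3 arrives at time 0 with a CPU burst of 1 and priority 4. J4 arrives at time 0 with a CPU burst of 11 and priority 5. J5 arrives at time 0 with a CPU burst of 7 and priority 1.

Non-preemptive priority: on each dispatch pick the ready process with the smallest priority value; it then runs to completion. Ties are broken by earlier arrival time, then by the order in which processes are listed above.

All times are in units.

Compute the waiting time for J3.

Schedule: | J5 0-7 | J2 7-11 | J1 11-26 | J3 26-27 | J4 27-38 |
Completion: J1=26  J2=11  J3=27  J4=38  J5=7
Turnaround (C−A): J1=26  J2=11  J3=27  J4=38  J5=7
Waiting(J3) = turnaround − burst = 27 − 1 = 26

26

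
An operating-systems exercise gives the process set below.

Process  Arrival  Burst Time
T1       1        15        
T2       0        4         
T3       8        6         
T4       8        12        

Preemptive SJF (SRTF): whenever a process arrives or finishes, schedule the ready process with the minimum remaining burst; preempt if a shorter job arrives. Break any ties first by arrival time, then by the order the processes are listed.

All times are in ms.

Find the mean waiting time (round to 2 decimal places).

6.50

Gantt: | T2 0-4 | T1 4-8 | T3 8-14 | T1 14-25 | T4 25-37 |
Completion: T1=25  T2=4  T3=14  T4=37
Turnaround (C−A): T1=24  T2=4  T3=6  T4=29
Waiting times: T1=9, T2=0, T3=0, T4=17
Average waiting = (9+0+0+17) / 4 = 26/4 = 6.50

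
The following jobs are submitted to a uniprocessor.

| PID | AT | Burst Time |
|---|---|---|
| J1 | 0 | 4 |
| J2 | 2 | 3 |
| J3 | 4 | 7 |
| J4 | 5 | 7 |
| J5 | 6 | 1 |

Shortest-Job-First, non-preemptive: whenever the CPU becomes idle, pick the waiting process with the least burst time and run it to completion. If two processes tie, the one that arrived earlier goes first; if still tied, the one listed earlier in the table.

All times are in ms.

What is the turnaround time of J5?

Schedule: | J1 0-4 | J2 4-7 | J5 7-8 | J3 8-15 | J4 15-22 |
Completion: J1=4  J2=7  J3=15  J4=22  J5=8
Turnaround (C−A): J1=4  J2=5  J3=11  J4=17  J5=2
Turnaround(J5) = completion − arrival = 8 − 6 = 2

2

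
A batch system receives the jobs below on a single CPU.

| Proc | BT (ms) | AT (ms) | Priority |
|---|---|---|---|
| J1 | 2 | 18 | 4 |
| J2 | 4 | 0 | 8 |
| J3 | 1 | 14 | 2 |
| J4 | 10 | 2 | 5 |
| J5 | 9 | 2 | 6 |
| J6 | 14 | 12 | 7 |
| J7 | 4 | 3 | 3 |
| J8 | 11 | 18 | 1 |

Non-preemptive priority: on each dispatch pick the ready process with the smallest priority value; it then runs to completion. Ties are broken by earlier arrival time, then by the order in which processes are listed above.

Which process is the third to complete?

Gantt: | J2 0-4 | J7 4-8 | J4 8-18 | J8 18-29 | J3 29-30 | J1 30-32 | J5 32-41 | J6 41-55 |
Completion: J1=32  J2=4  J3=30  J4=18  J5=41  J6=55  J7=8  J8=29
Finish order: J2 → J7 → J4 → J8 → J3 → J1 → J5 → J6

J4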